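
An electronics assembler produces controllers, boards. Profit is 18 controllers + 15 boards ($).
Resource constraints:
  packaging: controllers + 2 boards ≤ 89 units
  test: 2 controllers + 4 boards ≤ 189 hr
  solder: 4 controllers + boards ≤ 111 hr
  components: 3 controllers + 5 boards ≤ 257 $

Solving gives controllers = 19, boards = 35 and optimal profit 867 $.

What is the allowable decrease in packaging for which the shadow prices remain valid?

61.25

Binding constraints: packaging, solder. The basis is B = [[1,2],[4,1]] with det -7.
Per unit decrease in packaging, x* moves by d = (0.1429, -0.5714).
The basis stays optimal until boards reaches 0; allowable decrease = 61.25 units.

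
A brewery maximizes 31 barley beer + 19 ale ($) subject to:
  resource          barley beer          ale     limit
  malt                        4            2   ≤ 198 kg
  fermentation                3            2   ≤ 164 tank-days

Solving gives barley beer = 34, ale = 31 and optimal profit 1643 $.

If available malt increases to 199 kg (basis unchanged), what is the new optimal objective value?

Both malt and fermentation are binding at x*.
From A_Bᵀ y = c: 4·y_malt + 3·y_fermentation = 31; 2·y_malt + 2·y_fermentation = 19.
This yields shadow prices y_malt = 2.5, y_fermentation = 7.
Δz = y_malt·Δb = 2.5 × (1) = 2.5, so new z* = 1643 + 2.5 = 1645.5.

1645.5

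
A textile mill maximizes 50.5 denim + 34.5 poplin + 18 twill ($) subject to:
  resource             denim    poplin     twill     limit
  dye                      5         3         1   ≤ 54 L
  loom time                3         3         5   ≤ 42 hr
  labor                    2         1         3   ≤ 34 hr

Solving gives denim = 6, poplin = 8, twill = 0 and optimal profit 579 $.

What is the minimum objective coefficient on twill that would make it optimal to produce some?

At the optimum: dye uses 54 of 54 (binding); loom time uses 42 of 42 (binding); labor uses 20 of 34 (slack = 14).
By complementary slackness, y = 0 for the non-binding constraint.
Dual feasibility on the basic columns requires 5·y_dye + 3·y_loom time = 50.5, 3·y_dye + 3·y_loom time = 34.5.
Solving: y_dye = 8, y_loom time = 3.5.
twill enters the basis when its profit ≥ yᵀa₃ = 8·1 + 3.5·5 = 25.5.

25.5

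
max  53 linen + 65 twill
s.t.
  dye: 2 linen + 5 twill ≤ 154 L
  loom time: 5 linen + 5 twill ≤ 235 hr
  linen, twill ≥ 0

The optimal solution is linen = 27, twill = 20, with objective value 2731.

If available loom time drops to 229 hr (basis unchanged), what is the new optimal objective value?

2677

At the optimum: dye uses 154 of 154 (binding); loom time uses 235 of 235 (binding).
From A_Bᵀ y = c: 2·y_dye + 5·y_loom time = 53; 5·y_dye + 5·y_loom time = 65.
→ y_dye = 4 and y_loom time = 9.
Δz = y_loom time·Δb = 9 × (-6) = -54, so new z* = 2731 − 54 = 2677.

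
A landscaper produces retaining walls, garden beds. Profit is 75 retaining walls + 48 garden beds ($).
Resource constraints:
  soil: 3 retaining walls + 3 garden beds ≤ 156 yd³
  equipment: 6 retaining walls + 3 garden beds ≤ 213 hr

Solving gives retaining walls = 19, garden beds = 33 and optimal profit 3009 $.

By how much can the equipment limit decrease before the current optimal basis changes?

Binding constraints: soil, equipment. The basis is B = [[3,3],[6,3]] with det -9.
Per unit decrease in equipment, x* moves by d = (-0.3333, 0.3333).
The basis stays optimal until retaining walls reaches 0; allowable decrease = 57 hr.

57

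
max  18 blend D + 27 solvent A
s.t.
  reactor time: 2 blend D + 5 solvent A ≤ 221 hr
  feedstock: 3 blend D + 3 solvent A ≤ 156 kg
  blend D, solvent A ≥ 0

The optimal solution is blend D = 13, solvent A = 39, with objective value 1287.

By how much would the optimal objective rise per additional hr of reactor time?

Check each constraint at x*: reactor time 221/221 (tight); feedstock 156/156 (tight).
From A_Bᵀ y = c: 2·y_reactor time + 3·y_feedstock = 18; 5·y_reactor time + 3·y_feedstock = 27.
→ y_reactor time = 3 and y_feedstock = 4.
Shadow price of reactor time = 3.

3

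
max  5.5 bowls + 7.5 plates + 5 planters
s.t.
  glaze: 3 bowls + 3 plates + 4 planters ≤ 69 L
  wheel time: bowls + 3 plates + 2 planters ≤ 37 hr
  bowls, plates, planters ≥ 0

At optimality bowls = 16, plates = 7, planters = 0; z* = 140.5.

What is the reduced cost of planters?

-3

Check each constraint at x*: glaze 69/69 (tight); wheel time 37/37 (tight).
The binding rows give the dual system: 3·y_glaze + 1·y_wheel time = 5.5 and 3·y_glaze + 3·y_wheel time = 7.5.
Solving: y_glaze = 1.5, y_wheel time = 1.
Reduced cost of planters: c₃ − yᵀa₃ = 5 − (1.5·4 + 1·2) = 5 − 8 = -3.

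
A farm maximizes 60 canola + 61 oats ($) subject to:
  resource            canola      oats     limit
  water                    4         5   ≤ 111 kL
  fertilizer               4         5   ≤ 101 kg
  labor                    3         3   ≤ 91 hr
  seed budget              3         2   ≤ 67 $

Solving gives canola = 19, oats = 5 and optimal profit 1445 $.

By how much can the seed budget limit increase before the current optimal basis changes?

8.75

Binding constraints: fertilizer, seed budget. The basis is B = [[4,5],[3,2]] with det -7.
Per unit increase in seed budget, x* moves by d = (0.7143, -0.5714).
The basis stays optimal until oats reaches 0; allowable increase = 8.75 $.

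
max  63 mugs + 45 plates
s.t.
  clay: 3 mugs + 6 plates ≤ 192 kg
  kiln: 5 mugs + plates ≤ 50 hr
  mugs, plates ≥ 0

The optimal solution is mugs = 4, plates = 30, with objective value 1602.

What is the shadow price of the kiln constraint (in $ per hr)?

Check each constraint at x*: clay 192/192 (tight); kiln 50/50 (tight).
From A_Bᵀ y = c: 3·y_clay + 5·y_kiln = 63; 6·y_clay + 1·y_kiln = 45.
Solving: y_clay = 6, y_kiln = 9.
Shadow price of kiln = 9.

9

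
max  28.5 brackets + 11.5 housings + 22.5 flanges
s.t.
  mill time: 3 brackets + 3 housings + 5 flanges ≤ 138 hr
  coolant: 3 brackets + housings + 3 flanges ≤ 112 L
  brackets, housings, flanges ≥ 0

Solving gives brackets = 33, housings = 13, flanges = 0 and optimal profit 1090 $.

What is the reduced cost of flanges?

Both mill time and coolant are binding at x*.
The binding rows give the dual system: 3·y_mill time + 3·y_coolant = 28.5 and 3·y_mill time + 1·y_coolant = 11.5.
→ y_mill time = 1 and y_coolant = 8.5.
Reduced cost of flanges: c₃ − yᵀa₃ = 22.5 − (1·5 + 8.5·3) = 22.5 − 30.5 = -8.

-8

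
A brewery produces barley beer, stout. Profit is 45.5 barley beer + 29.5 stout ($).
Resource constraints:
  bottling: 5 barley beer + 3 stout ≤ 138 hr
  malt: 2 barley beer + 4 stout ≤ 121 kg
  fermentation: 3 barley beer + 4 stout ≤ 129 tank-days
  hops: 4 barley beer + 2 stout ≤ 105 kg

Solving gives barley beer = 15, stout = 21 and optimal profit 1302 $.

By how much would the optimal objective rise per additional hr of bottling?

8.5

At the optimum: bottling uses 138 of 138 (binding); malt uses 114 of 121 (slack = 7); fermentation uses 129 of 129 (binding); hops uses 102 of 105 (slack = 3).
Slack constraints have shadow price 0 (complementary slackness).
The binding rows give the dual system: 5·y_bottling + 3·y_fermentation = 45.5 and 3·y_bottling + 4·y_fermentation = 29.5.
Solving: y_bottling = 8.5, y_fermentation = 1.
Shadow price of bottling = 8.5.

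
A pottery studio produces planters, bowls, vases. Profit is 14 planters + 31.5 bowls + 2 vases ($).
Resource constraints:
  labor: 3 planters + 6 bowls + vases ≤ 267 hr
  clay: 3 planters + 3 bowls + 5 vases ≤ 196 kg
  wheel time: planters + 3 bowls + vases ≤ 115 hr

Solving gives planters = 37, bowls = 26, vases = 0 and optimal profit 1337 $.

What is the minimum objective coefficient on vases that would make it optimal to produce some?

7

At the optimum: labor uses 267 of 267 (binding); clay uses 189 of 196 (slack = 7); wheel time uses 115 of 115 (binding).
By complementary slackness, y = 0 for the non-binding constraint.
The binding rows give the dual system: 3·y_labor + 1·y_wheel time = 14 and 6·y_labor + 3·y_wheel time = 31.5.
This yields shadow prices y_labor = 3.5, y_wheel time = 3.5.
vases enters the basis when its profit ≥ yᵀa₃ = 3.5·1 + 3.5·1 = 7.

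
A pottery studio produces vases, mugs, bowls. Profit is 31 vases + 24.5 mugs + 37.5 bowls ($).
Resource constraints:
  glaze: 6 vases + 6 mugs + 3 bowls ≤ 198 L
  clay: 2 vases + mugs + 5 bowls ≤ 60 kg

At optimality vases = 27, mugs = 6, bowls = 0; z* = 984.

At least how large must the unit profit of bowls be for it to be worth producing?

41.5

Both glaze and clay are binding at x*.
The binding rows give the dual system: 6·y_glaze + 2·y_clay = 31 and 6·y_glaze + 1·y_clay = 24.5.
Solving: y_glaze = 3, y_clay = 6.5.
bowls enters the basis when its profit ≥ yᵀa₃ = 3·3 + 6.5·5 = 41.5.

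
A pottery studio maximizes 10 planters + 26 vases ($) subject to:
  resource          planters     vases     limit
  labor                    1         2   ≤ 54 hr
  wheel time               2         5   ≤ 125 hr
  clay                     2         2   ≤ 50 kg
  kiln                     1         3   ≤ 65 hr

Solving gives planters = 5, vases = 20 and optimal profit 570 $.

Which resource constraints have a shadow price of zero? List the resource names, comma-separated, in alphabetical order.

labor: 45/54 (slack 9)
wheel time: 110/125 (slack 15)
clay: 50/50 (binding)
kiln: 65/65 (binding)
By complementary slackness, a constraint with positive slack has shadow price 0 → labor, wheel time.

labor, wheel time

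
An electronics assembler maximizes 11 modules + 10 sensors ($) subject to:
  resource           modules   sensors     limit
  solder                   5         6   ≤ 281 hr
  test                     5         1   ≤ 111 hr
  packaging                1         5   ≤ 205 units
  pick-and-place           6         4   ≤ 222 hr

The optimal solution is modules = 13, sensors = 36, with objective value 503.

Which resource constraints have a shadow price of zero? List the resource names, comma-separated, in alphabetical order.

packaging, test

solder: 281/281 (binding)
test: 101/111 (slack 10)
packaging: 193/205 (slack 12)
pick-and-place: 222/222 (binding)
By complementary slackness, a constraint with positive slack has shadow price 0 → packaging, test.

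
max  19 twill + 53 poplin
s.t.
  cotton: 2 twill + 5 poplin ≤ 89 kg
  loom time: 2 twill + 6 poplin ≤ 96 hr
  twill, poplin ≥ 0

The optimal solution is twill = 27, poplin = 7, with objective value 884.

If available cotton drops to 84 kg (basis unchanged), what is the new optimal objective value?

864

Check each constraint at x*: cotton 89/89 (tight); loom time 96/96 (tight).
Dual feasibility on the basic columns requires 2·y_cotton + 2·y_loom time = 19, 5·y_cotton + 6·y_loom time = 53.
This yields shadow prices y_cotton = 4, y_loom time = 5.5.
Δz = y_cotton·Δb = 4 × (-5) = -20, so new z* = 884 − 20 = 864.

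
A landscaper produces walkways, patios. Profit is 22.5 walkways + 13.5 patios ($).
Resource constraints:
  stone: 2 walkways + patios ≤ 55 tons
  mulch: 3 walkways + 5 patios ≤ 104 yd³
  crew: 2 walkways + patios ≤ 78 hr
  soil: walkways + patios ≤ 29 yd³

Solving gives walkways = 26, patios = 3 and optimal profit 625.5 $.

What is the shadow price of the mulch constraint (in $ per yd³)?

At the optimum: stone uses 55 of 55 (binding); mulch uses 93 of 104 (slack = 11); crew uses 55 of 78 (slack = 23); soil uses 29 of 29 (binding).
Since mulch, crew are not tight, their duals are 0.
From A_Bᵀ y = c: 2·y_stone + 1·y_soil = 22.5; 1·y_stone + 1·y_soil = 13.5.
→ y_stone = 9 and y_soil = 4.5.
Shadow price of mulch = 0.

0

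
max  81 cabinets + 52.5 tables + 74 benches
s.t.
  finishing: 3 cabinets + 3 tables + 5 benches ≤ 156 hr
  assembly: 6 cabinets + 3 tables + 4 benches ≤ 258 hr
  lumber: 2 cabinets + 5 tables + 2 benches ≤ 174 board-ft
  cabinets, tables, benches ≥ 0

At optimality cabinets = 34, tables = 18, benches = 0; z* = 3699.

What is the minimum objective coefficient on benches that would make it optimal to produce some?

78

Binding: finishing and assembly. Non-binding: lumber (16 unused).
Slack constraints have shadow price 0 (complementary slackness).
From A_Bᵀ y = c: 3·y_finishing + 6·y_assembly = 81; 3·y_finishing + 3·y_assembly = 52.5.
Solving: y_finishing = 8, y_assembly = 9.5.
benches enters the basis when its profit ≥ yᵀa₃ = 8·5 + 9.5·4 = 78.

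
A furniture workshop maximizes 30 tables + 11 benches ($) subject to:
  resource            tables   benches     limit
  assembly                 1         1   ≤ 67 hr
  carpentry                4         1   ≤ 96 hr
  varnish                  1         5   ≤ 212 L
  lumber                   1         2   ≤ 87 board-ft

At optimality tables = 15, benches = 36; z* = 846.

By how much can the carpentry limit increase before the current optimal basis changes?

112

Binding constraints: carpentry, lumber. The basis is B = [[4,1],[1,2]] with det 7.
Per unit increase in carpentry, x* moves by d = (0.2857, -0.1429).
The basis stays optimal until assembly becomes binding; allowable increase = 112 hr.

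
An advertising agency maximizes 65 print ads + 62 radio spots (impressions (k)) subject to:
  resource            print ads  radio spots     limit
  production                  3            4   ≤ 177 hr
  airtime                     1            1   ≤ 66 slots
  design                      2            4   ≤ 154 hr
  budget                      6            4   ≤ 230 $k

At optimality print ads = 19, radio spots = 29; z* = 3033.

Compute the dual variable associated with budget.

Binding: design and budget. Non-binding: production (4 unused), airtime (18 unused).
By complementary slackness, y = 0 for the non-binding constraints.
The binding rows give the dual system: 2·y_design + 6·y_budget = 65 and 4·y_design + 4·y_budget = 62.
Solving: y_design = 7, y_budget = 8.5.
Shadow price of budget = 8.5.

8.5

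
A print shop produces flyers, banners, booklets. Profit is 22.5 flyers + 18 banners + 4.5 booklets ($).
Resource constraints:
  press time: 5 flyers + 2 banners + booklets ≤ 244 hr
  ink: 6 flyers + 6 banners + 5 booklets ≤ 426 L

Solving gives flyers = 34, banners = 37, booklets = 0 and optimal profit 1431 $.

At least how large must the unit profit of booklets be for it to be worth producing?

14

Check each constraint at x*: press time 244/244 (tight); ink 426/426 (tight).
From A_Bᵀ y = c: 5·y_press time + 6·y_ink = 22.5; 2·y_press time + 6·y_ink = 18.
→ y_press time = 1.5 and y_ink = 2.5.
booklets enters the basis when its profit ≥ yᵀa₃ = 1.5·1 + 2.5·5 = 14.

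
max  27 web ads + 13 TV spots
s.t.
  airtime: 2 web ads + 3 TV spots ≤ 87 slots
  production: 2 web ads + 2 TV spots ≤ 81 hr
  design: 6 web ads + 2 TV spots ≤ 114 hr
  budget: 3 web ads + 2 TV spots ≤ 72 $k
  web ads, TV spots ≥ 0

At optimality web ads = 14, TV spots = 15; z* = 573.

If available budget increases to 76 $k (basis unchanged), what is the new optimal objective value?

589

Binding: design and budget. Non-binding: airtime (14 unused), production (23 unused).
Since airtime, production are not tight, their duals are 0.
From A_Bᵀ y = c: 6·y_design + 3·y_budget = 27; 2·y_design + 2·y_budget = 13.
This yields shadow prices y_design = 2.5, y_budget = 4.
Δz = y_budget·Δb = 4 × (4) = 16, so new z* = 573 + 16 = 589.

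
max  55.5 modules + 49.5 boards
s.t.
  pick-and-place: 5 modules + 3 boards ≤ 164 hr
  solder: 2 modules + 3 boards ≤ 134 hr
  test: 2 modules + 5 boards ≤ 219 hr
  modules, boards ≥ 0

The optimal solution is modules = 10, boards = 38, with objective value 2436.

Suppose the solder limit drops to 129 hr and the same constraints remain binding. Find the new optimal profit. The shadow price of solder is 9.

2391

Δb = -5, so new z* = 2436 + (9)·(-5) = 2436 − 45 = 2391.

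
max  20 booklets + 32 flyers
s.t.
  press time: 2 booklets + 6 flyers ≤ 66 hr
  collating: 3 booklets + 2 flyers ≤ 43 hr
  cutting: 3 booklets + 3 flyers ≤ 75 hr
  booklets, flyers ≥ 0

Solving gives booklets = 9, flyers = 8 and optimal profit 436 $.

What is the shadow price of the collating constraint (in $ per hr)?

At the optimum: press time uses 66 of 66 (binding); collating uses 43 of 43 (binding); cutting uses 51 of 75 (slack = 24).
Slack constraints have shadow price 0 (complementary slackness).
The binding rows give the dual system: 2·y_press time + 3·y_collating = 20 and 6·y_press time + 2·y_collating = 32.
Solving: y_press time = 4, y_collating = 4.
Shadow price of collating = 4.

4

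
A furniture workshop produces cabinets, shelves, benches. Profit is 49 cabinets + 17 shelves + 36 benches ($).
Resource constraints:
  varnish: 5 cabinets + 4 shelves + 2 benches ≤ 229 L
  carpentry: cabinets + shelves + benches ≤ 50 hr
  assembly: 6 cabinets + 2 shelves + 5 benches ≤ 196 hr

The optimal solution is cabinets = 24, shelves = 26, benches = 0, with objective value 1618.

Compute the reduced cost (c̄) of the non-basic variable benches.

Check each constraint at x*: varnish 224/229 (slack 5); carpentry 50/50 (tight); assembly 196/196 (tight).
Since varnish is not tight, its dual is 0.
Dual feasibility on the basic columns requires 1·y_carpentry + 6·y_assembly = 49, 1·y_carpentry + 2·y_assembly = 17.
Solving: y_carpentry = 1, y_assembly = 8.
Reduced cost of benches: c₃ − yᵀa₃ = 36 − (1·1 + 8·5) = 36 − 41 = -5.

-5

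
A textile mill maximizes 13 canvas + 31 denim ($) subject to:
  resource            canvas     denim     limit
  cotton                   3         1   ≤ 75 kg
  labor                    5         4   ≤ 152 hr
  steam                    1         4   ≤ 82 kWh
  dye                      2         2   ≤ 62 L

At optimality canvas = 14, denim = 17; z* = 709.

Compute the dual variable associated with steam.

6

At the optimum: cotton uses 59 of 75 (slack = 16); labor uses 138 of 152 (slack = 14); steam uses 82 of 82 (binding); dye uses 62 of 62 (binding).
Since cotton, labor are not tight, their duals are 0.
Dual feasibility on the basic columns requires 1·y_steam + 2·y_dye = 13, 4·y_steam + 2·y_dye = 31.
→ y_steam = 6 and y_dye = 3.5.
Shadow price of steam = 6.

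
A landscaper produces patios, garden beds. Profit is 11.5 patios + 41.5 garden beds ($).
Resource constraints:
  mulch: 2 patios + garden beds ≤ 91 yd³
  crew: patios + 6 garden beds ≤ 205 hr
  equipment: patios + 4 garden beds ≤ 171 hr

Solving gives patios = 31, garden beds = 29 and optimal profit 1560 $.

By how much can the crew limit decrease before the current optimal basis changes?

Binding constraints: mulch, crew. The basis is B = [[2,1],[1,6]] with det 11.
Per unit decrease in crew, x* moves by d = (0.0909, -0.1818).
The basis stays optimal until garden beds reaches 0; allowable decrease = 159.5 hr.

159.5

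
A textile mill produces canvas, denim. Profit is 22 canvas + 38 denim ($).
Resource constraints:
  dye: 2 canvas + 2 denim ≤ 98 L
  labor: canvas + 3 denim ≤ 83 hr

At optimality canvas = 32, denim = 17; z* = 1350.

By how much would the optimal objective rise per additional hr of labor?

Check each constraint at x*: dye 98/98 (tight); labor 83/83 (tight).
From A_Bᵀ y = c: 2·y_dye + 1·y_labor = 22; 2·y_dye + 3·y_labor = 38.
This yields shadow prices y_dye = 7, y_labor = 8.
Shadow price of labor = 8.

8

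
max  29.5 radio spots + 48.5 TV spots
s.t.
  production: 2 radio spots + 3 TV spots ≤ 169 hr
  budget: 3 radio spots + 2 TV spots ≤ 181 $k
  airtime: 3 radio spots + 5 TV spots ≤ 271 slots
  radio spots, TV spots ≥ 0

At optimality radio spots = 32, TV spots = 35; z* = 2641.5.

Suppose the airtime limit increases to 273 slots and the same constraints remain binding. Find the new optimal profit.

2658.5

At the optimum: production uses 169 of 169 (binding); budget uses 166 of 181 (slack = 15); airtime uses 271 of 271 (binding).
Since budget is not tight, its dual is 0.
The binding rows give the dual system: 2·y_production + 3·y_airtime = 29.5 and 3·y_production + 5·y_airtime = 48.5.
→ y_production = 2 and y_airtime = 8.5.
Δz = y_airtime·Δb = 8.5 × (2) = 17, so new z* = 2641.5 + 17 = 2658.5.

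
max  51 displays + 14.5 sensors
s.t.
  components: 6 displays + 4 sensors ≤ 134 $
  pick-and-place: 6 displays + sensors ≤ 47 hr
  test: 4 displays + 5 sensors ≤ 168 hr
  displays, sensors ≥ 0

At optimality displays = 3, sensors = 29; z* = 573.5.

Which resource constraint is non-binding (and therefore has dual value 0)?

components: 134/134 (binding)
pick-and-place: 47/47 (binding)
test: 157/168 (slack 11)
By complementary slackness, a constraint with positive slack has shadow price 0 → test.

test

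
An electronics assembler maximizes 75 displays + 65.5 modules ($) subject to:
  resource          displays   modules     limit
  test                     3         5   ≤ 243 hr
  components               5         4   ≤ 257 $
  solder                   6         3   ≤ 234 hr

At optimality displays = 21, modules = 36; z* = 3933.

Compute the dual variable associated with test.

8

Check each constraint at x*: test 243/243 (tight); components 249/257 (slack 8); solder 234/234 (tight).
By complementary slackness, y = 0 for the non-binding constraint.
The binding rows give the dual system: 3·y_test + 6·y_solder = 75 and 5·y_test + 3·y_solder = 65.5.
This yields shadow prices y_test = 8, y_solder = 8.5.
Shadow price of test = 8.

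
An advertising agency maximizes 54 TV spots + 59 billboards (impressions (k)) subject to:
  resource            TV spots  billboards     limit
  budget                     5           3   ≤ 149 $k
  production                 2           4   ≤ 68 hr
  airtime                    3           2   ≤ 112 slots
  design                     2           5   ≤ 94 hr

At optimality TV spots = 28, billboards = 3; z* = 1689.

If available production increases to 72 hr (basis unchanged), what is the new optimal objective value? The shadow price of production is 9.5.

Δb = 4, so new z* = 1689 + (9.5)·(4) = 1689 + 38 = 1727.

1727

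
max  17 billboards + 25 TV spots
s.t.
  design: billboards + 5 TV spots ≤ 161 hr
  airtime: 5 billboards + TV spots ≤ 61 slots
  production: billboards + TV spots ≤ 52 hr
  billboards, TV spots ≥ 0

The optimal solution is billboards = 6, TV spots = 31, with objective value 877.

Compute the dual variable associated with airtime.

2.5

At the optimum: design uses 161 of 161 (binding); airtime uses 61 of 61 (binding); production uses 37 of 52 (slack = 15).
Slack constraints have shadow price 0 (complementary slackness).
From A_Bᵀ y = c: 1·y_design + 5·y_airtime = 17; 5·y_design + 1·y_airtime = 25.
This yields shadow prices y_design = 4.5, y_airtime = 2.5.
Shadow price of airtime = 2.5.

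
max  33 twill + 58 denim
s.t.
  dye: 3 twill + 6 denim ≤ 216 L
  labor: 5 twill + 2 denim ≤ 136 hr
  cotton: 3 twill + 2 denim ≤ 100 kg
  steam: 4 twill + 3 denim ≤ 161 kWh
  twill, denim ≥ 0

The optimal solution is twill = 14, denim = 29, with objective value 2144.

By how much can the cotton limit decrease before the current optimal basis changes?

28

Binding constraints: dye, cotton. The basis is B = [[3,6],[3,2]] with det -12.
Per unit decrease in cotton, x* moves by d = (-0.5, 0.25).
The basis stays optimal until twill reaches 0; allowable decrease = 28 kg.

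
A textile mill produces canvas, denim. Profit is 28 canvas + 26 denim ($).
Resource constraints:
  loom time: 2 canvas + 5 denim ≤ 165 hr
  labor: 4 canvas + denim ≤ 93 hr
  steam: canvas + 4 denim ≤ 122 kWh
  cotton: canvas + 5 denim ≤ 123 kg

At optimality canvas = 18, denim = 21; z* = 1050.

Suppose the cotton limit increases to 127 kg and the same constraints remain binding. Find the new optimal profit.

Binding: labor and cotton. Non-binding: loom time (24 unused), steam (20 unused).
Since loom time, steam are not tight, their duals are 0.
From A_Bᵀ y = c: 4·y_labor + 1·y_cotton = 28; 1·y_labor + 5·y_cotton = 26.
This yields shadow prices y_labor = 6, y_cotton = 4.
Δz = y_cotton·Δb = 4 × (4) = 16, so new z* = 1050 + 16 = 1066.

1066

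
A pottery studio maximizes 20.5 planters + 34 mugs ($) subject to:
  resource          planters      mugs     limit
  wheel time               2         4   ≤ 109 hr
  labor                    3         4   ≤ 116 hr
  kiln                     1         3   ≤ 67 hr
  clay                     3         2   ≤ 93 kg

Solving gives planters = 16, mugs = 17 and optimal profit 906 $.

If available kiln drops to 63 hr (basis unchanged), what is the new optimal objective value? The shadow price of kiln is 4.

890

Δb = -4, so new z* = 906 + (4)·(-4) = 906 − 16 = 890.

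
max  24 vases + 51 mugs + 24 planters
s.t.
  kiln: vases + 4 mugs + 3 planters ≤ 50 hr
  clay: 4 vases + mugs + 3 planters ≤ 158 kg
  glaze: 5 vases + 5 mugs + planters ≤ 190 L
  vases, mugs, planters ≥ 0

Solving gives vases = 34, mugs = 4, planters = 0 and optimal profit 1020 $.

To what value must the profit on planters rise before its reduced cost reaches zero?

30

At the optimum: kiln uses 50 of 50 (binding); clay uses 140 of 158 (slack = 18); glaze uses 190 of 190 (binding).
Slack constraints have shadow price 0 (complementary slackness).
The binding rows give the dual system: 1·y_kiln + 5·y_glaze = 24 and 4·y_kiln + 5·y_glaze = 51.
Solving: y_kiln = 9, y_glaze = 3.
planters enters the basis when its profit ≥ yᵀa₃ = 9·3 + 3·1 = 30.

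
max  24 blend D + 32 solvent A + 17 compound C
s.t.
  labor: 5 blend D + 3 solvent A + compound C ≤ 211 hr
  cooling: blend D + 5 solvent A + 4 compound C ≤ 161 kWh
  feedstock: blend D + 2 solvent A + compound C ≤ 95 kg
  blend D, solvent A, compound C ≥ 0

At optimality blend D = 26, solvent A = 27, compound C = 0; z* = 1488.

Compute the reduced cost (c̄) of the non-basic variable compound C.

At the optimum: labor uses 211 of 211 (binding); cooling uses 161 of 161 (binding); feedstock uses 80 of 95 (slack = 15).
Slack constraints have shadow price 0 (complementary slackness).
The binding rows give the dual system: 5·y_labor + 1·y_cooling = 24 and 3·y_labor + 5·y_cooling = 32.
This yields shadow prices y_labor = 4, y_cooling = 4.
Reduced cost of compound C: c₃ − yᵀa₃ = 17 − (4·1 + 4·4) = 17 − 20 = -3.

-3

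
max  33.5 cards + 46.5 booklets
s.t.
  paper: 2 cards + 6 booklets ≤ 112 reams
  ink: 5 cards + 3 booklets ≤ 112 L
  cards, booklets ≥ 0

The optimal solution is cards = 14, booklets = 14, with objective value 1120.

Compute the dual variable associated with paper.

At the optimum: paper uses 112 of 112 (binding); ink uses 112 of 112 (binding).
From A_Bᵀ y = c: 2·y_paper + 5·y_ink = 33.5; 6·y_paper + 3·y_ink = 46.5.
→ y_paper = 5.5 and y_ink = 4.5.
Shadow price of paper = 5.5.

5.5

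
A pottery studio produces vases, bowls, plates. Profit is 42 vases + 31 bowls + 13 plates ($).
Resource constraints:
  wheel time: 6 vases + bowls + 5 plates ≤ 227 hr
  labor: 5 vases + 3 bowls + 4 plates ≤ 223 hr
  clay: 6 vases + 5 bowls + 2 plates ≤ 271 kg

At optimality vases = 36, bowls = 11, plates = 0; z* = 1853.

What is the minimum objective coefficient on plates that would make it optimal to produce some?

Check each constraint at x*: wheel time 227/227 (tight); labor 213/223 (slack 10); clay 271/271 (tight).
Since labor is not tight, its dual is 0.
Dual feasibility on the basic columns requires 6·y_wheel time + 6·y_clay = 42, 1·y_wheel time + 5·y_clay = 31.
Solving: y_wheel time = 1, y_clay = 6.
plates enters the basis when its profit ≥ yᵀa₃ = 1·5 + 6·2 = 17.

17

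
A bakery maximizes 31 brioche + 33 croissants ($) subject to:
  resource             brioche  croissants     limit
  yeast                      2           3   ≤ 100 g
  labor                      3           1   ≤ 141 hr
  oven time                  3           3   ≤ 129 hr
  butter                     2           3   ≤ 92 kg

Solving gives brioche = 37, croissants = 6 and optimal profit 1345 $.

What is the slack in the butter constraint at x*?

butter used = 2·37 + 3·6 = 92; slack = 92 − 92 = 0.

0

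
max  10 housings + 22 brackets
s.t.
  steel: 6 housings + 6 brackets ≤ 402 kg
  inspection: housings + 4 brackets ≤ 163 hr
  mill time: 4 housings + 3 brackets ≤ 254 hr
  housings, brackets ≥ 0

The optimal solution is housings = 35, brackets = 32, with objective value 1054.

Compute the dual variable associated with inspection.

Binding: steel and inspection. Non-binding: mill time (18 unused).
Since mill time is not tight, its dual is 0.
Dual feasibility on the basic columns requires 6·y_steel + 1·y_inspection = 10, 6·y_steel + 4·y_inspection = 22.
→ y_steel = 1 and y_inspection = 4.
Shadow price of inspection = 4.

4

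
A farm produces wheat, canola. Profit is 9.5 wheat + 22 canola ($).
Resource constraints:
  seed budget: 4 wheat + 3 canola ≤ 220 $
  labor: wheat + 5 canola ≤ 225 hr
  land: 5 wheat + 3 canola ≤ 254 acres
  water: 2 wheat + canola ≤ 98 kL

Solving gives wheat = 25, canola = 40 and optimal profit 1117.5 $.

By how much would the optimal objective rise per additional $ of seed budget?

At the optimum: seed budget uses 220 of 220 (binding); labor uses 225 of 225 (binding); land uses 245 of 254 (slack = 9); water uses 90 of 98 (slack = 8).
Since land, water are not tight, their duals are 0.
The binding rows give the dual system: 4·y_seed budget + 1·y_labor = 9.5 and 3·y_seed budget + 5·y_labor = 22.
Solving: y_seed budget = 1.5, y_labor = 3.5.
Shadow price of seed budget = 1.5.

1.5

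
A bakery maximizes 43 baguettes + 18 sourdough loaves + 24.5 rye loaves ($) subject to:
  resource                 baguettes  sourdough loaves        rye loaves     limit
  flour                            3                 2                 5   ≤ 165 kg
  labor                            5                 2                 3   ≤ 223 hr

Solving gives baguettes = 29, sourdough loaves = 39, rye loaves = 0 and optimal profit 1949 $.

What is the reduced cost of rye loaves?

-4.5

At the optimum: flour uses 165 of 165 (binding); labor uses 223 of 223 (binding).
From A_Bᵀ y = c: 3·y_flour + 5·y_labor = 43; 2·y_flour + 2·y_labor = 18.
→ y_flour = 1 and y_labor = 8.
Reduced cost of rye loaves: c₃ − yᵀa₃ = 24.5 − (1·5 + 8·3) = 24.5 − 29 = -4.5.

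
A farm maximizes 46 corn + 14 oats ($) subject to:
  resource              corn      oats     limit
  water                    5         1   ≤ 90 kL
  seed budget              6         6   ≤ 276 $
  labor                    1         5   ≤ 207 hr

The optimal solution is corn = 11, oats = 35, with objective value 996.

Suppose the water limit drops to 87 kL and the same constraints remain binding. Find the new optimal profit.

At the optimum: water uses 90 of 90 (binding); seed budget uses 276 of 276 (binding); labor uses 186 of 207 (slack = 21).
By complementary slackness, y = 0 for the non-binding constraint.
The binding rows give the dual system: 5·y_water + 6·y_seed budget = 46 and 1·y_water + 6·y_seed budget = 14.
Solving: y_water = 8, y_seed budget = 1.
Δz = y_water·Δb = 8 × (-3) = -24, so new z* = 996 − 24 = 972.

972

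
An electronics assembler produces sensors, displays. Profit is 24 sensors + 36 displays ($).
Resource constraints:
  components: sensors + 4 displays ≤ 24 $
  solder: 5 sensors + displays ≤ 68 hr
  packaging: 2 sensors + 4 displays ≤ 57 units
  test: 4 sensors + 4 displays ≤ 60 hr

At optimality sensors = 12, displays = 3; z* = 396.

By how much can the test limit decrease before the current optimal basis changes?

Binding constraints: components, test. The basis is B = [[1,4],[4,4]] with det -12.
Per unit decrease in test, x* moves by d = (-0.3333, 0.0833).
The basis stays optimal until sensors reaches 0; allowable decrease = 36 hr.

36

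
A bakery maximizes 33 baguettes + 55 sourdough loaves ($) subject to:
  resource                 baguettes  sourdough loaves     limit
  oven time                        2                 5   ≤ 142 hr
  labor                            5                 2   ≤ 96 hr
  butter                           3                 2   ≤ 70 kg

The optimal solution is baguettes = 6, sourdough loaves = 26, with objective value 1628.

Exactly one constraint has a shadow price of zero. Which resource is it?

oven time: 142/142 (binding)
labor: 82/96 (slack 14)
butter: 70/70 (binding)
By complementary slackness, a constraint with positive slack has shadow price 0 → labor.

labor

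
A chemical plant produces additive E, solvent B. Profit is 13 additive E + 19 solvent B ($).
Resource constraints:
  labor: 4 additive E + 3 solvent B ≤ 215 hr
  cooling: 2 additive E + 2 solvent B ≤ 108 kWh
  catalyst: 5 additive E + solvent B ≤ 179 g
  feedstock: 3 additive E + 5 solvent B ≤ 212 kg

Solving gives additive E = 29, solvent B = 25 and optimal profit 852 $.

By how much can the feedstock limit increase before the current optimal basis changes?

Binding constraints: cooling, feedstock. The basis is B = [[2,2],[3,5]] with det 4.
Per unit increase in feedstock, x* moves by d = (-0.5, 0.5).
The basis stays optimal until additive E reaches 0; allowable increase = 58 kg.

58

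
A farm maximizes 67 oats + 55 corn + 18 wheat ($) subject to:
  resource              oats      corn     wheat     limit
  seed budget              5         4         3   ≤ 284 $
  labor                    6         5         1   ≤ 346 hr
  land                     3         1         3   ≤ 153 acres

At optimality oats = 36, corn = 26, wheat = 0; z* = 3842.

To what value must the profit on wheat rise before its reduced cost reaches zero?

22

Binding: seed budget and labor. Non-binding: land (19 unused).
Since land is not tight, its dual is 0.
The binding rows give the dual system: 5·y_seed budget + 6·y_labor = 67 and 4·y_seed budget + 5·y_labor = 55.
Solving: y_seed budget = 5, y_labor = 7.
wheat enters the basis when its profit ≥ yᵀa₃ = 5·3 + 7·1 = 22.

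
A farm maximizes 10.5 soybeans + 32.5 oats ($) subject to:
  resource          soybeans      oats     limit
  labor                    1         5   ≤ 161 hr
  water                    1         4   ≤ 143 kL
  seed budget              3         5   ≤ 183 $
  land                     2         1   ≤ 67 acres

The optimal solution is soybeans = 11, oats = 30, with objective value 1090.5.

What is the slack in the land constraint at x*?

land used = 2·11 + 1·30 = 52; slack = 67 − 52 = 15.

15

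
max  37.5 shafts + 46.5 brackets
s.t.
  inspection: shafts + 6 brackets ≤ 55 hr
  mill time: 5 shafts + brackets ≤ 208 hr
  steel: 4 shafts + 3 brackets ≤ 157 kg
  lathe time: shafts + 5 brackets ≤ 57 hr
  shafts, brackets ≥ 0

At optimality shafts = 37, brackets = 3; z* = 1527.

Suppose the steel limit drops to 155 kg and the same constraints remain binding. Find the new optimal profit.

Binding: inspection and steel. Non-binding: mill time (20 unused), lathe time (5 unused).
By complementary slackness, y = 0 for the non-binding constraints.
From A_Bᵀ y = c: 1·y_inspection + 4·y_steel = 37.5; 6·y_inspection + 3·y_steel = 46.5.
→ y_inspection = 3.5 and y_steel = 8.5.
Δz = y_steel·Δb = 8.5 × (-2) = -17, so new z* = 1527 − 17 = 1510.

1510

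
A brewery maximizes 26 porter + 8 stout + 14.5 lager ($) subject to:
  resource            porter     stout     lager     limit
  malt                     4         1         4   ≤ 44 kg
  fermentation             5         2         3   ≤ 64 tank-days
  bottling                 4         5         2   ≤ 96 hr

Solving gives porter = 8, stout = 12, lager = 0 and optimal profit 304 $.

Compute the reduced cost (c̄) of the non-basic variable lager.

-7.5

At the optimum: malt uses 44 of 44 (binding); fermentation uses 64 of 64 (binding); bottling uses 92 of 96 (slack = 4).
By complementary slackness, y = 0 for the non-binding constraint.
From A_Bᵀ y = c: 4·y_malt + 5·y_fermentation = 26; 1·y_malt + 2·y_fermentation = 8.
→ y_malt = 4 and y_fermentation = 2.
Reduced cost of lager: c₃ − yᵀa₃ = 14.5 − (4·4 + 2·3) = 14.5 − 22 = -7.5.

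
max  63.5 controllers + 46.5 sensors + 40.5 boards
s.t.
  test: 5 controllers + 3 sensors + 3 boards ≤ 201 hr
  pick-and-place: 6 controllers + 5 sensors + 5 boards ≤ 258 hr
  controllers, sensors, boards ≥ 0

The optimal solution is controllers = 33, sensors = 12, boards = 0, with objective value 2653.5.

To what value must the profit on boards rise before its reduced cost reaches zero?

Both test and pick-and-place are binding at x*.
The binding rows give the dual system: 5·y_test + 6·y_pick-and-place = 63.5 and 3·y_test + 5·y_pick-and-place = 46.5.
This yields shadow prices y_test = 5.5, y_pick-and-place = 6.
boards enters the basis when its profit ≥ yᵀa₃ = 5.5·3 + 6·5 = 46.5.

46.5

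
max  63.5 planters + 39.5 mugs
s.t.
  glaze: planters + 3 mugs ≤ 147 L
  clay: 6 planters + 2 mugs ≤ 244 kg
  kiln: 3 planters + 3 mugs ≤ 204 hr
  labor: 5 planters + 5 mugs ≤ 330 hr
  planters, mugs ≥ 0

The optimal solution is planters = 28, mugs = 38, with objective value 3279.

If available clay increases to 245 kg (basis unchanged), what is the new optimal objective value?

At the optimum: glaze uses 142 of 147 (slack = 5); clay uses 244 of 244 (binding); kiln uses 198 of 204 (slack = 6); labor uses 330 of 330 (binding).
Since glaze, kiln are not tight, their duals are 0.
Dual feasibility on the basic columns requires 6·y_clay + 5·y_labor = 63.5, 2·y_clay + 5·y_labor = 39.5.
Solving: y_clay = 6, y_labor = 5.5.
Δz = y_clay·Δb = 6 × (1) = 6, so new z* = 3279 + 6 = 3285.

3285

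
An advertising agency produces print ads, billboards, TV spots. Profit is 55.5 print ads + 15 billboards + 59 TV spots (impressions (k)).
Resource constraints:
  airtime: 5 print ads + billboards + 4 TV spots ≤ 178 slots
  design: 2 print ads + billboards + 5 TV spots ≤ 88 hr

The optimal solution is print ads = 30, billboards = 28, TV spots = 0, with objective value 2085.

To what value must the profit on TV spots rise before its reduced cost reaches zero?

66.5

Check each constraint at x*: airtime 178/178 (tight); design 88/88 (tight).
From A_Bᵀ y = c: 5·y_airtime + 2·y_design = 55.5; 1·y_airtime + 1·y_design = 15.
This yields shadow prices y_airtime = 8.5, y_design = 6.5.
TV spots enters the basis when its profit ≥ yᵀa₃ = 8.5·4 + 6.5·5 = 66.5.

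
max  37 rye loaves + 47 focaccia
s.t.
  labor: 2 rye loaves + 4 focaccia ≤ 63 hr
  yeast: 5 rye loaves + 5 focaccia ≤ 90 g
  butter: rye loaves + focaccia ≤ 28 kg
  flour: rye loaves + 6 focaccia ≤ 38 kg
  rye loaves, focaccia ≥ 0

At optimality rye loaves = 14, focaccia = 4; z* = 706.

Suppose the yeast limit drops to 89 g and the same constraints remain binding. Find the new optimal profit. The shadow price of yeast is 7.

Δb = -1, so new z* = 706 + (7)·(-1) = 706 − 7 = 699.

699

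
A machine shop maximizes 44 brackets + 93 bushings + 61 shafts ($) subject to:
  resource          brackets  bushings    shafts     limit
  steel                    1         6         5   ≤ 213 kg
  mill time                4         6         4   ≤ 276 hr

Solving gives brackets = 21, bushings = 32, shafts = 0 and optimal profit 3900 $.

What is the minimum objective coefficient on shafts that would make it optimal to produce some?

68

Check each constraint at x*: steel 213/213 (tight); mill time 276/276 (tight).
The binding rows give the dual system: 1·y_steel + 4·y_mill time = 44 and 6·y_steel + 6·y_mill time = 93.
→ y_steel = 6 and y_mill time = 9.5.
shafts enters the basis when its profit ≥ yᵀa₃ = 6·5 + 9.5·4 = 68.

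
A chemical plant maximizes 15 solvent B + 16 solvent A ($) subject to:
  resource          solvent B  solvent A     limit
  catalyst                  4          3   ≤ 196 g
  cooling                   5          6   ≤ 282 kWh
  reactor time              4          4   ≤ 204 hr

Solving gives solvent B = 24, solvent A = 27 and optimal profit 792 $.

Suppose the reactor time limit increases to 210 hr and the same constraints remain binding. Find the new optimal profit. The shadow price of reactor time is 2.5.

Δb = 6, so new z* = 792 + (2.5)·(6) = 792 + 15 = 807.

807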